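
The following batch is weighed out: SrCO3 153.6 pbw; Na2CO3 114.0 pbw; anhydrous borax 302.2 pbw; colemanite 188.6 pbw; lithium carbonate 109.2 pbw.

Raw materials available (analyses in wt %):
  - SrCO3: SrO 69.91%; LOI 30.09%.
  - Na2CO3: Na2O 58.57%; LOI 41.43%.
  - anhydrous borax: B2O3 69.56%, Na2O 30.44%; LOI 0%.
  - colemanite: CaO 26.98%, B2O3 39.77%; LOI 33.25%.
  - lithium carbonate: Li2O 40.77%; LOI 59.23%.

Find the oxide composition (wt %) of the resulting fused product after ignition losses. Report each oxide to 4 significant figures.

Glass mass = 646.8 pbw (batch 867.6 − LOI 220.8).
Composition: Li2O 6.884%, CaO 7.868%, B2O3 44.10%, Na2O 24.55%, SrO 16.60%

Values along the way appear, with 4-significant-figure rounding, when written out. All arithmetic keeps full precision at each step — a single rounding yields every reported figure — derived quantities (ignition loss, totals, glass mass, the yield, five oxide percentages) are carried from the batch weights for 646.8 pbw of glass at full precision, as set out in problem or answer.
Oxide-by-oxide delivered mass:
  Li2O: 109.2·0.4077 = 44.52 pbw
  CaO: 188.6·0.2698 = 50.88 pbw
  B2O3: 302.2·0.6956 + 188.6·0.3977 = 285.2 pbw
  Na2O: 114.0·0.5857 + 302.2·0.3044 = 158.8 pbw
  SrO: 153.6·0.6991 = 107.4 pbw
LOI: 153.6·0.3009 + 114.0·0.4143 + 188.6·0.3325 + 109.2·0.5923 = 220.8 pbw
Glass mass = batch − LOI = 867.6 − 220.8 = 646.8 pbw (equal to the oxide-mass sum)
percent by weight: oxide/glass ×100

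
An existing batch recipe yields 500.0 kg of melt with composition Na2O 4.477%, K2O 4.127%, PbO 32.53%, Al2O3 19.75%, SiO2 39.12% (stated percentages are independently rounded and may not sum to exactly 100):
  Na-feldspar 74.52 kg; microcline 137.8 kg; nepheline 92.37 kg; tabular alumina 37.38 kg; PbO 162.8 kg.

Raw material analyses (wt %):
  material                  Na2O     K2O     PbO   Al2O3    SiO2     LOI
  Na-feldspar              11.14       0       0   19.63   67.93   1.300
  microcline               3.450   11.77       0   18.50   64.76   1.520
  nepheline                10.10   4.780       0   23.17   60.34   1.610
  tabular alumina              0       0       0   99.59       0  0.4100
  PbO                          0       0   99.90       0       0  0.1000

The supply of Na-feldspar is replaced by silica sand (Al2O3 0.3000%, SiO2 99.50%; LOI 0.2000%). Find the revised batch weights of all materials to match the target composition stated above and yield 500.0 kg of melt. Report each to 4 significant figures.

Mid-chain values are shown rounded to 4 significant digits alongside each step; all internal work keeps full float precision throughout; exactly one rounding lands on each reported result. The derived quantities are re-derived using the weight values at 500.0 kg of glass at exact precision (the five compositions, the yield, totals, LOI, glass mass), as given in the problem or answer text.
Target oxide masses per 500.0 kg melt:
  Na2O: 4.477% × 500.0 = 22.38 kg
  K2O: 4.127% × 500.0 = 20.64 kg
  PbO: 32.53% × 500.0 = 162.6 kg
  Al2O3: 19.75% × 500.0 = 98.75 kg
  SiO2: 39.12% × 500.0 = 195.6 kg
Oxide-by-oxide audit given the weights on record, versus the basis set out (target by target, the sums agree inside rounding margins):
  Na2O: 99.05·0.03450 + 187.8·0.1010 = 22.39 kg (target 22.38 kg)
  K2O: 99.05·0.1177 + 187.8·0.04780 = 20.64 kg (target 20.64 kg)
  PbO: 162.8·0.9990 = 162.6 kg (target 162.6 kg)
  Al2O3: 18.23·0.003000 + 99.05·0.1850 + 187.8·0.2317 + 37.01·0.9959 = 98.75 kg (target 98.75 kg)
  SiO2: 18.23·0.9950 + 99.05·0.6476 + 187.8·0.6034 = 195.6 kg (target 195.6 kg)
Auditing the glass mass value: batch Σ − ignition loss = 500.0 kg (summing oxide targets gives 500.0 kg; stated basis 500.0 kg — differing by rounding only).
Batch grand total — Σ batch = 504.9 kg; LOI loss = Σ batch·LOI = 4.880 kg; glass ÷ batch gives a yield of 99.03%.

Revised batch per 500.0 kg melt:
  silica sand: 18.23 kg
  microcline: 99.05 kg
  nepheline: 187.8 kg
  tabular alumina: 37.01 kg
  PbO: 162.8 kg
Total batch = 504.9 kg; LOI loss = 4.880 kg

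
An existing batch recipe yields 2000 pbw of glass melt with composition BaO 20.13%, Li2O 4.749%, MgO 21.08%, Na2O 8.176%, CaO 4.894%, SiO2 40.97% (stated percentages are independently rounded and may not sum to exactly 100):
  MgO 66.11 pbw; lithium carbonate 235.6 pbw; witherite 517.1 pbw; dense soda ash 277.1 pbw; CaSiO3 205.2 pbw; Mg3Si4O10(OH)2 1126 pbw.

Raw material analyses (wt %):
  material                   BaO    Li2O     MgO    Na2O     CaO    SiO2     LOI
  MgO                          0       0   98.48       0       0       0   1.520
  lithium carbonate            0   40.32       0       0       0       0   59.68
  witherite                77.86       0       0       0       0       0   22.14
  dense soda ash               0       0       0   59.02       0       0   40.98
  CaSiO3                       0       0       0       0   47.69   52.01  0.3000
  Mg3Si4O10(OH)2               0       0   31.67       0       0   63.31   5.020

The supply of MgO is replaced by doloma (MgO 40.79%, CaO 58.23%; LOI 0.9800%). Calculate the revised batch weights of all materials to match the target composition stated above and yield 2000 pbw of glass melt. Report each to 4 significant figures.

Revised batch per 2000 pbw glass melt:
  doloma: 89.73 pbw
  lithium carbonate: 235.6 pbw
  witherite: 517.1 pbw
  dense soda ash: 277.1 pbw
  CaSiO3: 95.68 pbw
  Mg3Si4O10(OH)2: 1216 pbw
Total batch = 2431 pbw; LOI loss = 430.9 pbw

Intermediates are displayed, rounded to 4 significant digits, within the worked lines — every computation carries exact precision in every operation. A single rounding completes every reported value — all derived quantities are computed from the weighed amounts for 2000 pbw of glass in full float precision (the six compositions, yield, LOI, net glass mass, the totals), precisely as stated by either problem or answer.
Oxide mass targets, per 2000 pbw glass melt:
  BaO: 20.13% × 2000 = 402.6 pbw
  Li2O: 4.749% × 2000 = 94.98 pbw
  MgO: 21.08% × 2000 = 421.6 pbw
  Na2O: 8.176% × 2000 = 163.5 pbw
  CaO: 4.894% × 2000 = 97.88 pbw
  SiO2: 40.97% × 2000 = 819.4 pbw
Mass-balance tally per oxide applying the batch weights above, relative to the basis at hand (every target is met by its sum up to rounding of the answer):
  BaO: 517.1·0.7786 = 402.6 pbw (target 402.6 pbw)
  Li2O: 235.6·0.4032 = 94.99 pbw (target 94.98 pbw)
  MgO: 89.73·0.4079 + 1216·0.3167 = 421.7 pbw (target 421.6 pbw)
  Na2O: 277.1·0.5902 = 163.5 pbw (target 163.5 pbw)
  CaO: 89.73·0.5823 + 95.68·0.4769 = 97.88 pbw (target 97.88 pbw)
  SiO2: 95.68·0.5201 + 1216·0.6331 = 819.6 pbw (target 819.4 pbw)
Glass mass check: batch total minus LOI = 2000 pbw (targets for the oxides total 2000 pbw; against the stated basis, 2000 pbw — deltas are rounding alone).
Summing the batch: Σ batch = 2431 pbw; loss to ignition Σ batch·LOI = 430.9 pbw; yield, glass over the total, = 82.28%.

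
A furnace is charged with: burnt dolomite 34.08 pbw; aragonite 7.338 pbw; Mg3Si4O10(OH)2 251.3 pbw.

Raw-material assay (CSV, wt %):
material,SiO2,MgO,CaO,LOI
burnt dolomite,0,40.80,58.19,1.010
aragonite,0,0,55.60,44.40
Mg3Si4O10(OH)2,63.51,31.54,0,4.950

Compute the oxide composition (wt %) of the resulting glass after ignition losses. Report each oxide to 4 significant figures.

Glass mass = 276.7 pbw (batch 292.7 − LOI 16.04).
Composition: SiO2 57.68%, MgO 33.67%, CaO 8.642%

Mid-chain values appear rounded to 4 significant figures alongside each step; every computation maintains full precision at every stage. Every reported result sees exactly one rounding; the derived quantities (the three compositions, net glass mass, ignition loss, the yield, totals) are rebuilt in full precision from the weighed amounts at 276.7 pbw of glass, precisely as stated by the question or the answer.
Mass of each oxide from the mix:
  SiO2: 251.3·0.6351 = 159.6 pbw
  MgO: 34.08·0.4080 + 251.3·0.3154 = 93.16 pbw
  CaO: 34.08·0.5819 + 7.338·0.5560 = 23.91 pbw
LOI: 34.08·0.01010 + 7.338·0.4440 + 251.3·0.04950 = 16.04 pbw
Net of LOI, the glass mass = 292.7 − 16.04 = 276.7 pbw (matching Σ of the oxides)
wt %: oxide over glass, times 100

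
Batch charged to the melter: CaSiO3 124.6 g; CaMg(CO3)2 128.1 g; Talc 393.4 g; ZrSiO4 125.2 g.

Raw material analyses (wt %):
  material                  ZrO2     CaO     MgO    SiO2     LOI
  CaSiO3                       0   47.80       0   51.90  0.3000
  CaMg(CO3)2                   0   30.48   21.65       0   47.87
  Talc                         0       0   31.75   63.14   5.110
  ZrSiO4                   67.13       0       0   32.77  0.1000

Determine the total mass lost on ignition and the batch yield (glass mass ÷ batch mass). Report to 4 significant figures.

Working values are printed rounded to 4 significant figures in the working; every computation keeps exact precision end to end. A single rounding completes every reported result; the derived quantities (LOI, net glass mass, four oxide percentages, totals, yield) are computed in exact precision from the batch weights on 689.4 g of glass, as given in question or answer.
LOI of each material in turn:
  CaSiO3: 124.6 × 0.003000 = 0.3738 g
  CaMg(CO3)2: 128.1 × 0.4787 = 61.32 g
  Talc: 393.4 × 0.05110 = 20.10 g
  ZrSiO4: 125.2 × 0.001000 = 0.1252 g
Total LOI = 81.92 g
Glass = batch − LOI = 771.3 − 81.92 = 689.4 g

LOI loss = 81.92 g; glass = 689.4 g; yield = 89.38%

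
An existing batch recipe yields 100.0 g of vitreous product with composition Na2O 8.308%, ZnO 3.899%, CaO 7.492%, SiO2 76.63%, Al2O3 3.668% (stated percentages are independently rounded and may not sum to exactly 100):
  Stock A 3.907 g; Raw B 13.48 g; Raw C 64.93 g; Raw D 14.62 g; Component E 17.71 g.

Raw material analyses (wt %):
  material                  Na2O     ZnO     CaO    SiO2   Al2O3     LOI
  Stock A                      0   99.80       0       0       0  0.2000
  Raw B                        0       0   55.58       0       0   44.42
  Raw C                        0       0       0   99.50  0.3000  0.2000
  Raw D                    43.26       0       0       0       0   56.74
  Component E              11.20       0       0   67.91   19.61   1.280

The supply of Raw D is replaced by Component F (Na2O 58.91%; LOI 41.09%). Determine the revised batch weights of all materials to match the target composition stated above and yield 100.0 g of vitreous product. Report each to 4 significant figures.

Revised batch per 100.0 g vitreous product:
  Stock A: 3.907 g
  Raw B: 13.48 g
  Raw C: 64.93 g
  Component F: 10.74 g
  Component E: 17.71 g
Total batch = 110.8 g; LOI loss = 10.77 g

The intermediate values are printed (rounded to 4 significant figures) in the printout. The working math holds full float precision from start to finish. Each reported figure is rounded exactly once; all derived quantities, which include glass mass, five oxide percentages, the totals, ignition loss, yield, are rebuilt at full precision, as written in question or answer, starting from the weights for 100.0 g of glass.
The oxide mass targets at 100.0 g vitreous product:
  Na2O: 8.308% × 100.0 = 8.308 g
  ZnO: 3.899% × 100.0 = 3.899 g
  CaO: 7.492% × 100.0 = 7.492 g
  SiO2: 76.63% × 100.0 = 76.63 g
  Al2O3: 3.668% × 100.0 = 3.668 g
Verifying the oxide balance given the weights on record, versus the basis set out (target by target, the sums agree inside rounding margins):
  Na2O: 10.74·0.5891 + 17.71·0.1120 = 8.310 g (target 8.308 g)
  ZnO: 3.907·0.9980 = 3.899 g (target 3.899 g)
  CaO: 13.48·0.5558 = 7.492 g (target 7.492 g)
  SiO2: 64.93·0.9950 + 17.71·0.6791 = 76.63 g (target 76.63 g)
  Al2O3: 64.93·0.003000 + 17.71·0.1961 = 3.668 g (target 3.668 g)
Glass mass check: total charge less LOI = 100.0 g (oxide target masses add up to 100.0 g; with the basis standing at 100.0 g — gaps are rounding artifacts).
Batch total: Σ batch = 110.8 g; Σ batch·LOI gives LOI loss = 10.77 g; yield: glass divided by total = 90.28%.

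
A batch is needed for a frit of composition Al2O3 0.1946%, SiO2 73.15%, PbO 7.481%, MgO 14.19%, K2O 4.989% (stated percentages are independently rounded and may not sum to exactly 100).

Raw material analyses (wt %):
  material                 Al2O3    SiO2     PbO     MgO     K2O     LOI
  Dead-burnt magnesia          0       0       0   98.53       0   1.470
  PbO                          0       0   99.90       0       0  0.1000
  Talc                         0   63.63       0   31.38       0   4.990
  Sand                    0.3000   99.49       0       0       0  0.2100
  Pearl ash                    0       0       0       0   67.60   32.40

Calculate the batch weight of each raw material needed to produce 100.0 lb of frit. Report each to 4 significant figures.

The intermediate values are displayed (rounded to 4 significant figures) at each printed step — full precision is carried all the way through. A single rounding yields every reported value. Derived quantities (five oxide percentages, the yield, the totals, LOI, net glass mass) are carried from the weighed amounts on 100.0 lb of glass at full float precision as given in either problem or answer.
Per-oxide target masses for 100.0 lb frit:
  Al2O3: 0.1946% × 100.0 = 0.1946 lb
  SiO2: 73.15% × 100.0 = 73.15 lb
  PbO: 7.481% × 100.0 = 7.481 lb
  MgO: 14.19% × 100.0 = 14.19 lb
  K2O: 4.989% × 100.0 = 4.989 lb
A balance pass over the oxides, with the batch weights as given, on the stated basis (each sum matches its target mass modulo rounding of the values):
  Al2O3: 64.87·0.003000 = 0.1946 lb (target 0.1946 lb)
  SiO2: 13.54·0.6363 + 64.87·0.9949 = 73.15 lb (target 73.15 lb)
  PbO: 7.488·0.9990 = 7.481 lb (target 7.481 lb)
  MgO: 10.09·0.9853 + 13.54·0.3138 = 14.19 lb (target 14.19 lb)
  K2O: 7.380·0.6760 = 4.989 lb (target 4.989 lb)
Mass balance on the glass: batch Σ − ignition loss = 100.0 lb (the targets, summed, come to 100.0 lb; versus the stated basis of 100.0 lb — gaps are rounding artifacts).
Summing the batch: Σ batch = 103.4 lb; ignition loss, Σ(batch × LOI) = 3.359 lb; yield = glass ÷ total batch = 96.75%.

Batch per 100.0 lb frit:
  Dead-burnt magnesia: 10.09 lb
  PbO: 7.488 lb
  Talc: 13.54 lb
  Sand: 64.87 lb
  Pearl ash: 7.380 lb
Total batch = 103.4 lb; LOI loss = 3.359 lb; yield = 96.75%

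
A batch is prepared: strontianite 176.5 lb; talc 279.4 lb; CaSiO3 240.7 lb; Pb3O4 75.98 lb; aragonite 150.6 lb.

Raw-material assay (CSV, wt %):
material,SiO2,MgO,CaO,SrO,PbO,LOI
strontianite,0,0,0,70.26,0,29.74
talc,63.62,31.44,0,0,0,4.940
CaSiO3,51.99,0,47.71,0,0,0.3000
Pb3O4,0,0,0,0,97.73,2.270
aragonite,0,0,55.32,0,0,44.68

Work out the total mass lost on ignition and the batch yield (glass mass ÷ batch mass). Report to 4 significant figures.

LOI loss = 136.0 lb; glass = 787.2 lb; yield = 85.27%

Mid-chain values are printed (rounded to four significant digits) in the working — all arithmetic runs at full float precision all the way through — each reported number is rounded once only — the derived quantities, including yield, ignition loss, glass mass, the totals, five oxide percentages, are recomputed from the batch weights per 787.2 lb of glass at full float precision, as set out in problem or answer.
Ignition loss by material:
  strontianite: 176.5 × 0.2974 = 52.49 lb
  talc: 279.4 × 0.04940 = 13.80 lb
  CaSiO3: 240.7 × 0.003000 = 0.7221 lb
  Pb3O4: 75.98 × 0.02270 = 1.725 lb
  aragonite: 150.6 × 0.4468 = 67.29 lb
Total LOI = 136.0 lb
Glass = batch − LOI = 923.2 − 136.0 = 787.2 lb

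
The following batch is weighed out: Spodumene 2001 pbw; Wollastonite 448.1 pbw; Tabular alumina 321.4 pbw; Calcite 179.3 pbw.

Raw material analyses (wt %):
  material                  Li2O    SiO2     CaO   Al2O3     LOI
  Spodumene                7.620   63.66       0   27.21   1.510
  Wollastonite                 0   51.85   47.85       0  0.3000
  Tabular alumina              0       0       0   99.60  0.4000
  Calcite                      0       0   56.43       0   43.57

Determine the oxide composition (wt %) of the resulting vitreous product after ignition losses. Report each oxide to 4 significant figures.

Working values appear, with 4-significant-figure rounding, between the steps. Every computation maintains full precision at all times; exactly one rounding lands on every reported value; all derived quantities (net glass mass, yield, the four compositions, LOI, totals) are recomputed from the weighed amounts on 2839 pbw of glass at exact precision as they appear in problem or answer.
Oxide-by-oxide delivered mass:
  Li2O: 2001·0.07620 = 152.5 pbw
  SiO2: 2001·0.6366 + 448.1·0.5185 = 1506 pbw
  CaO: 448.1·0.4785 + 179.3·0.5643 = 315.6 pbw
  Al2O3: 2001·0.2721 + 321.4·0.9960 = 864.6 pbw
LOI: 2001·0.01510 + 448.1·0.003000 + 321.4·0.004000 + 179.3·0.4357 = 111.0 pbw
Net of LOI, the glass mass = 2950 − 111.0 = 2839 pbw (matching Σ of the oxides)
percent share: oxide ÷ glass, ×100

Glass mass = 2839 pbw (batch 2950 − LOI 111.0).
Composition: Li2O 5.371%, SiO2 53.06%, CaO 11.12%, Al2O3 30.46%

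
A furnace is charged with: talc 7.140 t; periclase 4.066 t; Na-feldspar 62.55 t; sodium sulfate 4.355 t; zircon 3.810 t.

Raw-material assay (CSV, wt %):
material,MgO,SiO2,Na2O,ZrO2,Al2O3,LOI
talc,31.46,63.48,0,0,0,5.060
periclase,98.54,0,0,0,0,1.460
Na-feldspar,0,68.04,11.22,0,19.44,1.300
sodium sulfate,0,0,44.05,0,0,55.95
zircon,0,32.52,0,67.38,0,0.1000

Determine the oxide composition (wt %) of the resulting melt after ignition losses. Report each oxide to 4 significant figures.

Glass mass = 78.25 t (batch 81.92 − LOI 3.674).
Composition: MgO 7.991%, SiO2 61.77%, Na2O 11.42%, ZrO2 3.281%, Al2O3 15.54%

Each numeric step runs at exact precision end to end; intermediates appear (rounded to four significant digits) within the worked lines; each reported result receives exactly one rounding; the derived quantities, including net glass mass, totals, LOI, five oxide percentages, yield, are re-derived from the weighed amounts for 78.25 t of glass at full precision, as given in the problem or answer text.
Per-oxide mass from batch:
  MgO: 7.140·0.3146 + 4.066·0.9854 = 6.253 t
  SiO2: 7.140·0.6348 + 62.55·0.6804 + 3.810·0.3252 = 48.33 t
  Na2O: 62.55·0.1122 + 4.355·0.4405 = 8.936 t
  ZrO2: 3.810·0.6738 = 2.567 t
  Al2O3: 62.55·0.1944 = 12.16 t
LOI: 7.140·0.05060 + 4.066·0.01460 + 62.55·0.01300 + 4.355·0.5595 + 3.810·0.001000 = 3.674 t
The glass mass, total less LOI, = 81.92 − 3.674 = 78.25 t (the oxide masses sum to this)
each oxide over glass, ×100, is wt %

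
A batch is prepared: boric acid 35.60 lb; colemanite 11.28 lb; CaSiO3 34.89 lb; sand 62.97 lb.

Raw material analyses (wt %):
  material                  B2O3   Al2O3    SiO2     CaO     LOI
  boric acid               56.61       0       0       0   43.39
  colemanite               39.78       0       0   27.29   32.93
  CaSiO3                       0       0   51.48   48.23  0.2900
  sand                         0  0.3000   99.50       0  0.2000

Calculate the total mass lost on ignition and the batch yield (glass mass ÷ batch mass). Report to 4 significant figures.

LOI loss = 19.39 lb; glass = 125.4 lb; yield = 86.60%

The intermediate values are displayed (rounded to four significant digits) in the printout — the working math carries full float precision at each step. Every reported figure is rounded only once. The derived quantities, which include the totals, glass mass, LOI, yield, the four compositions, are recomputed at full precision, as they appear in either problem or answer, from the weighed amounts at 125.4 lb of glass.
Loss on ignition, line by line:
  boric acid: 35.60 × 0.4339 = 15.45 lb
  colemanite: 11.28 × 0.3293 = 3.715 lb
  CaSiO3: 34.89 × 0.002900 = 0.1012 lb
  sand: 62.97 × 0.002000 = 0.1259 lb
Total LOI = 19.39 lb
Glass = batch − LOI = 144.7 − 19.39 = 125.4 lb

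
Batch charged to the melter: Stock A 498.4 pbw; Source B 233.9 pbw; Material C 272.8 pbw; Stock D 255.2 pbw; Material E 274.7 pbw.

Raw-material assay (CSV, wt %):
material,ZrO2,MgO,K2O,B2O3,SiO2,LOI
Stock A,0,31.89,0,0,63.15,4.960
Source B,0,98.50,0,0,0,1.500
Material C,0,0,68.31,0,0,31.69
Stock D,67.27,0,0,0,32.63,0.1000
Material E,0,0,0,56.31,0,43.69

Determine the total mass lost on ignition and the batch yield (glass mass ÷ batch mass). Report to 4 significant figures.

Values along the way appear, with 4-significant-digit rounding, in the printout; all internal work runs at full float precision from first step to last. Every reported value takes a single rounding; derived quantities are rebuilt from the batch weights on 1300 pbw of glass at exact precision (the totals, the yield, net glass mass, LOI, the five compositions), as given in either problem or answer.
Loss on ignition, line by line:
  Stock A: 498.4 × 0.04960 = 24.72 pbw
  Source B: 233.9 × 0.01500 = 3.509 pbw
  Material C: 272.8 × 0.3169 = 86.45 pbw
  Stock D: 255.2 × 0.001000 = 0.2552 pbw
  Material E: 274.7 × 0.4369 = 120.0 pbw
Total LOI = 235.0 pbw
Glass = batch − LOI = 1535 − 235.0 = 1300 pbw

LOI loss = 235.0 pbw; glass = 1300 pbw; yield = 84.69%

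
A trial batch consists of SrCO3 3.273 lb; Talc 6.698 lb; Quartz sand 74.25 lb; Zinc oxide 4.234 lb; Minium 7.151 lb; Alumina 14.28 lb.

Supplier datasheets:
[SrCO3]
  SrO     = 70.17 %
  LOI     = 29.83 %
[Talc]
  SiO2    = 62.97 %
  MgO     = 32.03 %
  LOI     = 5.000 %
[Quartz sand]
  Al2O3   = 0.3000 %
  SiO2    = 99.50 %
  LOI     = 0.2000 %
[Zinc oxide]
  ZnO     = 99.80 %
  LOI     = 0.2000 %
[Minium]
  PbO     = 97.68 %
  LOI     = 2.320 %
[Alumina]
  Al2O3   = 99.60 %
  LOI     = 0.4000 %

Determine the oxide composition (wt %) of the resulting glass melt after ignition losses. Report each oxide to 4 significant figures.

Glass mass = 108.2 lb (batch 109.9 − LOI 1.691).
Composition: PbO 6.456%, Al2O3 13.35%, SiO2 72.18%, ZnO 3.905%, MgO 1.983%, SrO 2.123%

Mid-chain values are shown, rounded to 4 significant figures, within the worked lines; all internal work carries exact precision from start to finish — exactly one rounding lands on each reported figure. Derived quantities are carried from the batch weights for 108.2 lb of glass at exact precision (ignition loss, totals, the six compositions, net glass mass, the yield), as quoted within the problem or the answer.
Oxide masses out of the charge:
  PbO: 7.151·0.9768 = 6.985 lb
  Al2O3: 74.25·0.003000 + 14.28·0.9960 = 14.45 lb
  SiO2: 6.698·0.6297 + 74.25·0.9950 = 78.10 lb
  ZnO: 4.234·0.9980 = 4.226 lb
  MgO: 6.698·0.3203 = 2.145 lb
  SrO: 3.273·0.7017 = 2.297 lb
LOI: 3.273·0.2983 + 6.698·0.05000 + 74.25·0.002000 + 4.234·0.002000 + 7.151·0.02320 + 14.28·0.004000 = 1.691 lb
Glass mass = batch − LOI = 109.9 − 1.691 = 108.2 lb (= Σ oxide masses)
wt % = oxide mass / glass mass × 100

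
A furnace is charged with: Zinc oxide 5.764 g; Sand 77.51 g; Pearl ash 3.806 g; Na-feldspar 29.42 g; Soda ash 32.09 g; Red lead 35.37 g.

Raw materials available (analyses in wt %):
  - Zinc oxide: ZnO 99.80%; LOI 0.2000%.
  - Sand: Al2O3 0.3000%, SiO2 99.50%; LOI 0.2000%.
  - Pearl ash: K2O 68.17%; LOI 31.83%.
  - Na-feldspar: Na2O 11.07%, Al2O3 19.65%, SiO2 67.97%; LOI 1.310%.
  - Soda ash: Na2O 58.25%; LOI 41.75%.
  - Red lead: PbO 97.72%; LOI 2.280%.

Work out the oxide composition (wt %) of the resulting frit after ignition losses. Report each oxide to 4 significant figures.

Glass mass = 168.0 g (batch 184.0 − LOI 15.97).
Composition: ZnO 3.424%, PbO 20.57%, Na2O 13.07%, Al2O3 3.580%, K2O 1.544%, SiO2 57.81%

Each numeric step maintains full precision at all times. Mid-chain values are rounded to four significant digits as shown; every reported value is rounded once only; the derived quantities (LOI, six oxide percentages, the yield, the totals, glass mass) are carried from the batch weights per 168.0 g of glass at full precision as written in the question or the answer.
Oxide masses out of the charge:
  ZnO: 5.764·0.9980 = 5.752 g
  PbO: 35.37·0.9772 = 34.56 g
  Na2O: 29.42·0.1107 + 32.09·0.5825 = 21.95 g
  Al2O3: 77.51·0.003000 + 29.42·0.1965 = 6.014 g
  K2O: 3.806·0.6817 = 2.595 g
  SiO2: 77.51·0.9950 + 29.42·0.6797 = 97.12 g
LOI: 5.764·0.002000 + 77.51·0.002000 + 3.806·0.3183 + 29.42·0.01310 + 32.09·0.4175 + 35.37·0.02280 = 15.97 g
Glass = total batch minus LOI = 184.0 − 15.97 = 168.0 g (= the summed oxide contributions)
percent by weight: oxide/glass ×100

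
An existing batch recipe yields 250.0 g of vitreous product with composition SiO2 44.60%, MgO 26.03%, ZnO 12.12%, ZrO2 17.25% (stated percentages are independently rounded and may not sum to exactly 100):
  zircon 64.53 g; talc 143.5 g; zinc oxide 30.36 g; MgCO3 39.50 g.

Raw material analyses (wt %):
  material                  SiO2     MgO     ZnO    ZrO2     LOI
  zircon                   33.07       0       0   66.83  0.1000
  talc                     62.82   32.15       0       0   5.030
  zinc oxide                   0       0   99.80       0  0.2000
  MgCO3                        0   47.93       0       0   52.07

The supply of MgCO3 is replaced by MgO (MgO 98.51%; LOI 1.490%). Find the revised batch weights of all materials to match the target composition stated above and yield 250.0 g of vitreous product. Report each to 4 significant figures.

The intermediate values appear, rounded to four significant figures, alongside each step — each numeric step maintains exact precision in every operation — every reported figure takes exactly one rounding — all derived quantities, including the four compositions, yield, totals, LOI, net glass mass, are recomputed from the weighed amounts at 250.0 g of glass in exact precision, as written in problem or answer.
Per-oxide target masses for 250.0 g vitreous product:
  SiO2: 44.60% × 250.0 = 111.5 g
  MgO: 26.03% × 250.0 = 65.08 g
  ZnO: 12.12% × 250.0 = 30.30 g
  ZrO2: 17.25% × 250.0 = 43.12 g
Per-oxide balance check per the reported batch figures, under the basis named above (every target is met by its sum within answer rounding):
  SiO2: 64.53·0.3307 + 143.5·0.6282 = 111.5 g (target 111.5 g)
  MgO: 143.5·0.3215 + 19.22·0.9851 = 65.07 g (target 65.08 g)
  ZnO: 30.36·0.9980 = 30.30 g (target 30.30 g)
  ZrO2: 64.53·0.6683 = 43.13 g (target 43.12 g)
Auditing the glass mass value: the batch minus its LOI: 250.0 g (summing oxide targets gives 250.0 g; with the basis standing at 250.0 g — rounding explains the deltas).
Summing the batch: Σ batch = 257.6 g; LOI loss = Σ batch·LOI = 7.630 g; as yield: glass ÷ batch → 97.04%.

Revised batch per 250.0 g vitreous product:
  zircon: 64.53 g
  talc: 143.5 g
  zinc oxide: 30.36 g
  MgO: 19.22 g
Total batch = 257.6 g; LOI loss = 7.630 g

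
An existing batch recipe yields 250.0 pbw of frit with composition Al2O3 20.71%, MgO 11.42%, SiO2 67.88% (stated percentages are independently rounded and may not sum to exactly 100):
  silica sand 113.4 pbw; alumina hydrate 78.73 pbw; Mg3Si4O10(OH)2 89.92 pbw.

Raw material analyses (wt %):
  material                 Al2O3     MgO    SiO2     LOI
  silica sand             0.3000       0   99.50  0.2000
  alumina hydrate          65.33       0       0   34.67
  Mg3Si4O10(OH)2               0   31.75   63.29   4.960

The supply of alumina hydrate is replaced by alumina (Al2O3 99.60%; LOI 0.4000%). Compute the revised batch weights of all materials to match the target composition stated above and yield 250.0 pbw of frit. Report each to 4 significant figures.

Revised batch per 250.0 pbw frit:
  silica sand: 113.4 pbw
  alumina: 51.64 pbw
  Mg3Si4O10(OH)2: 89.92 pbw
Total batch = 255.0 pbw; LOI loss = 4.893 pbw

Full precision is carried end to end — the intermediate values are displayed, rounded to four significant figures, alongside each step. Each reported value is rounded once only. Derived quantities are re-derived from the weighed amounts for 250.0 pbw of glass in full float precision (LOI, the three compositions, yield, net glass mass, totals) as quoted within the problem or the answer.
Target oxide masses per 250.0 pbw frit:
  Al2O3: 20.71% × 250.0 = 51.78 pbw
  MgO: 11.42% × 250.0 = 28.55 pbw
  SiO2: 67.88% × 250.0 = 169.7 pbw
Mass-balance tally per oxide on the weights just shown, per the basis as stated (target by target, the sums agree once rounding is allowed for):
  Al2O3: 113.4·0.003000 + 51.64·0.9960 = 51.77 pbw (target 51.78 pbw)
  MgO: 89.92·0.3175 = 28.55 pbw (target 28.55 pbw)
  SiO2: 113.4·0.9950 + 89.92·0.6329 = 169.7 pbw (target 169.7 pbw)
Glass-mass closure: Σ batch − LOI loss = 250.1 pbw (summing oxide targets gives 250.0 pbw; stated basis 250.0 pbw — any gap is answer rounding).
Batch total: Σ batch = 255.0 pbw; LOI loss = Σ batch·LOI = 4.893 pbw; yield, glass over the total, = 98.08%.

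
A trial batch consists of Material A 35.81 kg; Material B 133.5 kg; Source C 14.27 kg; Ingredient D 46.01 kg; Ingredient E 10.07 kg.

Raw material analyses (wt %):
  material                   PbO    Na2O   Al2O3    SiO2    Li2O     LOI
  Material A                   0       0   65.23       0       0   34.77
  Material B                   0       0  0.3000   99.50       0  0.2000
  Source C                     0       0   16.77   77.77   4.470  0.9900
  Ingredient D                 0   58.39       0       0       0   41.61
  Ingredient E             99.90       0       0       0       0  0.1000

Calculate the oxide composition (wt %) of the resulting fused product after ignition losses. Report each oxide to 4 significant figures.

Mid-chain values are shown, with 4-significant-figure rounding, on the page — each numeric step holds exact precision from first step to last. Exactly one rounding lands on every reported number. All derived quantities, including five oxide percentages, the totals, yield, LOI, net glass mass, are carried from the weighed amounts on 207.6 kg of glass in full float precision as set out in either problem or answer.
Delivered oxide masses:
  PbO: 10.07·0.9990 = 10.06 kg
  Na2O: 46.01·0.5839 = 26.87 kg
  Al2O3: 35.81·0.6523 + 133.5·0.003000 + 14.27·0.1677 = 26.15 kg
  SiO2: 133.5·0.9950 + 14.27·0.7777 = 143.9 kg
  Li2O: 14.27·0.04470 = 0.6379 kg
LOI: 35.81·0.3477 + 133.5·0.002000 + 14.27·0.009900 + 46.01·0.4161 + 10.07·0.001000 = 32.01 kg
The glass mass, total less LOI, = 239.7 − 32.01 = 207.6 kg (equal to the oxide-mass sum)
each wt % is 100 × oxide ÷ glass

Glass mass = 207.6 kg (batch 239.7 − LOI 32.01).
Composition: PbO 4.845%, Na2O 12.94%, Al2O3 12.59%, SiO2 69.32%, Li2O 0.3072%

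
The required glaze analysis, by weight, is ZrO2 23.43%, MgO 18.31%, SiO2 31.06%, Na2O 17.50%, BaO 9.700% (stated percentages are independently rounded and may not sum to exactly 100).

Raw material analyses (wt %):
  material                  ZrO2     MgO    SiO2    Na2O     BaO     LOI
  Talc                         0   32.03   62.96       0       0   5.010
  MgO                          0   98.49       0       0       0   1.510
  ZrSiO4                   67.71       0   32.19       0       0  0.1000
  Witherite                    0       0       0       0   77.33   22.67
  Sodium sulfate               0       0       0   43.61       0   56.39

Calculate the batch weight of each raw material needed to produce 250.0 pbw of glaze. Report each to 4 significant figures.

Batch per 250.0 pbw glaze:
  Talc: 79.10 pbw
  MgO: 20.75 pbw
  ZrSiO4: 86.51 pbw
  Witherite: 31.36 pbw
  Sodium sulfate: 100.3 pbw
Total batch = 318.0 pbw; LOI loss = 68.03 pbw; yield = 78.61%

Full precision is held through the solve. Mid-chain values are displayed (rounded to 4 significant figures) across the worked steps — every reported figure undergoes a single rounding. Derived quantities, including LOI, the totals, the yield, the five compositions, net glass mass, are carried using the weight values for 250.0 pbw of glass in full precision as written in the problem or the answer.
Per-oxide target masses for 250.0 pbw glaze:
  ZrO2: 23.43% × 250.0 = 58.58 pbw
  MgO: 18.31% × 250.0 = 45.78 pbw
  SiO2: 31.06% × 250.0 = 77.65 pbw
  Na2O: 17.50% × 250.0 = 43.75 pbw
  BaO: 9.700% × 250.0 = 24.25 pbw
Checking each oxide sum per the reported batch figures, per the basis as stated (oxide sums agree with the targets modulo rounding of the values):
  ZrO2: 86.51·0.6771 = 58.58 pbw (target 58.58 pbw)
  MgO: 79.10·0.3203 + 20.75·0.9849 = 45.77 pbw (target 45.78 pbw)
  SiO2: 79.10·0.6296 + 86.51·0.3219 = 77.65 pbw (target 77.65 pbw)
  Na2O: 100.3·0.4361 = 43.74 pbw (target 43.75 pbw)
  BaO: 31.36·0.7733 = 24.25 pbw (target 24.25 pbw)
Glass-mass closure: total batch − LOI = 250.0 pbw (the targets, summed, come to 250.0 pbw; versus the stated basis of 250.0 pbw — deltas are rounding alone).
Summing the batch: Σ batch = 318.0 pbw; LOI loss = Σ batch·LOI = 68.03 pbw; glass ÷ batch gives a yield of 78.61%.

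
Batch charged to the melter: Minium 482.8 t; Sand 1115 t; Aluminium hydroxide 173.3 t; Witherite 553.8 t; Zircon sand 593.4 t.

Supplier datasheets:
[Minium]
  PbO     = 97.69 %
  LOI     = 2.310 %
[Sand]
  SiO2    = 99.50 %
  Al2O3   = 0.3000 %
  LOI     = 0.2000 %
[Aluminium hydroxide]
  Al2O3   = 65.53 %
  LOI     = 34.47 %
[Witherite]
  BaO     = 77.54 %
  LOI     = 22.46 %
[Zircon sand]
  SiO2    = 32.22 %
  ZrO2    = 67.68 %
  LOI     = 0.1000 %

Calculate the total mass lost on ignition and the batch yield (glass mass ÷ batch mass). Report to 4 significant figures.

The working math holds full float precision at each step — intermediates are printed rounded to four significant figures — a single rounding finalizes each reported result; the derived quantities are carried from the weighed amounts at 2720 t of glass at full float precision (the totals, five oxide percentages, the yield, LOI, glass mass) exactly as shown in the problem or answer text.
Material-by-material LOI:
  Minium: 482.8 × 0.02310 = 11.15 t
  Sand: 1115 × 0.002000 = 2.230 t
  Aluminium hydroxide: 173.3 × 0.3447 = 59.74 t
  Witherite: 553.8 × 0.2246 = 124.4 t
  Zircon sand: 593.4 × 0.001000 = 0.5934 t
Total LOI = 198.1 t
Glass = batch − LOI = 2918 − 198.1 = 2720 t

LOI loss = 198.1 t; glass = 2720 t; yield = 93.21%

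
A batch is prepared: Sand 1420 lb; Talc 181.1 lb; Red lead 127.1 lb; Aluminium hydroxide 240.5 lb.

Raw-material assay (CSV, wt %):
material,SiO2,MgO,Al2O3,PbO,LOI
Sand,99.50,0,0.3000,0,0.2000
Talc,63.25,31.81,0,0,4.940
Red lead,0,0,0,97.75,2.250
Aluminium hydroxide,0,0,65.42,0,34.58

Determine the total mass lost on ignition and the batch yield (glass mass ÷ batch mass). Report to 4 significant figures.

Values along the way appear (rounded to 4 significant digits) between the steps; all internal work carries exact precision in all steps. Every reported result includes exactly one rounding. The derived quantities are re-derived starting from the weights per 1871 lb of glass in full float precision (glass mass, the totals, the four compositions, the yield, LOI), precisely as stated by question or answer.
Ignition loss by material:
  Sand: 1420 × 0.002000 = 2.840 lb
  Talc: 181.1 × 0.04940 = 8.946 lb
  Red lead: 127.1 × 0.02250 = 2.860 lb
  Aluminium hydroxide: 240.5 × 0.3458 = 83.16 lb
Total LOI = 97.81 lb
Glass = batch − LOI = 1969 − 97.81 = 1871 lb

LOI loss = 97.81 lb; glass = 1871 lb; yield = 95.03%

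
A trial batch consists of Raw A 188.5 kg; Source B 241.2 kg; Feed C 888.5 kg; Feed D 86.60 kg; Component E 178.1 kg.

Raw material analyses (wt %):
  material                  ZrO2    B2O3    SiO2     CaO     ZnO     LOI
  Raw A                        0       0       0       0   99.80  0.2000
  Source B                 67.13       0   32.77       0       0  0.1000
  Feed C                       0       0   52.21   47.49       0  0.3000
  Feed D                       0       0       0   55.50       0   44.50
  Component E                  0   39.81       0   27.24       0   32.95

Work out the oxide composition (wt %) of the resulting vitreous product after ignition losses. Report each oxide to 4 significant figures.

Every computation runs at exact precision throughout; the intermediate values are shown (rounded to 4 significant figures) alongside each step — each reported value sees exactly one rounding; derived quantities, which include the totals, glass mass, the yield, LOI, five oxide percentages, are computed at full float precision, exactly as shown in either problem or answer, from the batch weights on 1482 kg of glass.
Delivered oxide masses:
  ZrO2: 241.2·0.6713 = 161.9 kg
  B2O3: 178.1·0.3981 = 70.90 kg
  SiO2: 241.2·0.3277 + 888.5·0.5221 = 542.9 kg
  CaO: 888.5·0.4749 + 86.60·0.5550 + 178.1·0.2724 = 518.5 kg
  ZnO: 188.5·0.9980 = 188.1 kg
LOI: 188.5·0.002000 + 241.2·0.001000 + 888.5·0.003000 + 86.60·0.4450 + 178.1·0.3295 = 100.5 kg
batch − LOI leaves glass = 1583 − 100.5 = 1482 kg (equal to the oxide-mass sum)
wt % = oxide mass / glass mass × 100

Glass mass = 1482 kg (batch 1583 − LOI 100.5).
Composition: ZrO2 10.92%, B2O3 4.783%, SiO2 36.62%, CaO 34.98%, ZnO 12.69%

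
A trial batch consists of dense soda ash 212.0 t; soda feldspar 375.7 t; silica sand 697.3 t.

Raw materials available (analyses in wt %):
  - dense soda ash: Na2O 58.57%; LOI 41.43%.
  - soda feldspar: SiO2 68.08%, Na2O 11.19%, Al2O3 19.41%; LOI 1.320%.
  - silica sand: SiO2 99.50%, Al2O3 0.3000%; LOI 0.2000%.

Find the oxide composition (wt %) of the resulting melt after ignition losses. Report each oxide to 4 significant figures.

In-progress results are displayed with 4-significant-figure rounding across the worked steps; the working math carries exact precision all the way through; every reported figure receives exactly one rounding — the derived quantities (three oxide percentages, net glass mass, the yield, LOI, totals) are re-derived from the batch weights at 1191 t of glass in full precision as given in problem or answer.
Oxide masses out of the charge:
  SiO2: 375.7·0.6808 + 697.3·0.9950 = 949.6 t
  Na2O: 212.0·0.5857 + 375.7·0.1119 = 166.2 t
  Al2O3: 375.7·0.1941 + 697.3·0.003000 = 75.02 t
LOI: 212.0·0.4143 + 375.7·0.01320 + 697.3·0.002000 = 94.19 t
Glass = total batch minus LOI = 1285 − 94.19 = 1191 t (matching Σ of the oxides)
each wt % is 100 × oxide ÷ glass

Glass mass = 1191 t (batch 1285 − LOI 94.19).
Composition: SiO2 79.74%, Na2O 13.96%, Al2O3 6.299%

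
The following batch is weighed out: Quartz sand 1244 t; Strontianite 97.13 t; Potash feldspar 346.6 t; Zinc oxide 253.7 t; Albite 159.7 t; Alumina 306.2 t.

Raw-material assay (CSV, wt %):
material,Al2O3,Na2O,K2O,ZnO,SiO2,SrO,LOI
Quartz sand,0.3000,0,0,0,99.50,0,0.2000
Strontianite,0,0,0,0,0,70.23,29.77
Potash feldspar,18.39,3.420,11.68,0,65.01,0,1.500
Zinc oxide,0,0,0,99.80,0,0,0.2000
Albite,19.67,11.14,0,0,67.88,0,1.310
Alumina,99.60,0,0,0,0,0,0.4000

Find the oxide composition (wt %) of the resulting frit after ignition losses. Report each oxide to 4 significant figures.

In-progress results are printed (rounded to four significant digits) in the working — each numeric step maintains full float precision at every stage; every reported number carries a single rounding; the derived quantities are re-derived starting from the weights on 2367 t of glass at full float precision (the totals, glass mass, the yield, LOI, six oxide percentages) as quoted within question or answer.
Mass of each oxide from the mix:
  Al2O3: 1244·0.003000 + 346.6·0.1839 + 159.7·0.1967 + 306.2·0.9960 = 403.9 t
  Na2O: 346.6·0.03420 + 159.7·0.1114 = 29.64 t
  K2O: 346.6·0.1168 = 40.48 t
  ZnO: 253.7·0.9980 = 253.2 t
  SiO2: 1244·0.9950 + 346.6·0.6501 + 159.7·0.6788 = 1572 t
  SrO: 97.13·0.7023 = 68.21 t
LOI: 1244·0.002000 + 97.13·0.2977 + 346.6·0.01500 + 253.7·0.002000 + 159.7·0.01310 + 306.2·0.004000 = 40.43 t
Glass mass = batch − LOI = 2407 − 40.43 = 2367 t (matching Σ of the oxides)
percent by weight: oxide/glass ×100

Glass mass = 2367 t (batch 2407 − LOI 40.43).
Composition: Al2O3 17.06%, Na2O 1.252%, K2O 1.710%, ZnO 10.70%, SiO2 66.40%, SrO 2.882%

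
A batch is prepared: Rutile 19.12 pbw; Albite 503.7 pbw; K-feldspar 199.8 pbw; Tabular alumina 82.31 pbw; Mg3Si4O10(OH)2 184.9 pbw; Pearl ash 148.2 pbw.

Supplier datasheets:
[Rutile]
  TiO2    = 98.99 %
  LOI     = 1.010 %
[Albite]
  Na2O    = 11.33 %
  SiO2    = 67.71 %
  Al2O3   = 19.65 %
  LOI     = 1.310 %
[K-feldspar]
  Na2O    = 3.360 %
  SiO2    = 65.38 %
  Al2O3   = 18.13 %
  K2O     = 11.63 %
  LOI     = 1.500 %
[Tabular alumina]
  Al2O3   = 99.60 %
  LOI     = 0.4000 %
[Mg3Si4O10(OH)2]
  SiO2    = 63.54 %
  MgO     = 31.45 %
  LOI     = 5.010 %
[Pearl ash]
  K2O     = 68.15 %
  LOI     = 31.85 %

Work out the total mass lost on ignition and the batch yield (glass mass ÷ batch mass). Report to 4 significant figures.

LOI loss = 66.58 pbw; glass = 1071 pbw; yield = 94.15%

In-progress results are rounded to four significant figures when quoted — all arithmetic runs at full precision all the way through. Exactly one rounding lands on every reported figure — the derived quantities are re-derived in exact precision (net glass mass, ignition loss, totals, yield, six oxide percentages) from the batch weights at 1071 pbw of glass, as given in the problem or the answer.
Each material's LOI contribution:
  Rutile: 19.12 × 0.01010 = 0.1931 pbw
  Albite: 503.7 × 0.01310 = 6.598 pbw
  K-feldspar: 199.8 × 0.01500 = 2.997 pbw
  Tabular alumina: 82.31 × 0.004000 = 0.3292 pbw
  Mg3Si4O10(OH)2: 184.9 × 0.05010 = 9.263 pbw
  Pearl ash: 148.2 × 0.3185 = 47.20 pbw
Total LOI = 66.58 pbw
Glass = batch − LOI = 1138 − 66.58 = 1071 pbw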